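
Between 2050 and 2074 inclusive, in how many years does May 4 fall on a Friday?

4

Day of week of May 4 in each year:
2050: Wed, 2051: Thu, 2052: Sat, 2053: Sun, 2054: Mon, 2055: Tue, 2056: Thu, 2057: Fri ✓, 2058: Sat, 2059: Sun, 2060: Tue, 2061: Wed, 2062: Thu, 2063: Fri ✓, 2064: Sun, 2065: Mon, 2066: Tue, 2067: Wed, 2068: Fri ✓, 2069: Sat, 2070: Sun, 2071: Mon, 2072: Wed, 2073: Thu, 2074: Fri ✓
Fridays: 2057, 2063, 2068, 2074.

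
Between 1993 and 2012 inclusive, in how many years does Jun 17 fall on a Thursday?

4

Day of week of June 17 in each year:
1993: Thu ✓, 1994: Fri, 1995: Sat, 1996: Mon, 1997: Tue, 1998: Wed, 1999: Thu ✓, 2000: Sat, 2001: Sun, 2002: Mon, 2003: Tue, 2004: Thu ✓, 2005: Fri, 2006: Sat, 2007: Sun, 2008: Tue, 2009: Wed, 2010: Thu ✓, 2011: Fri, 2012: Sun
Thursdays: 1993, 1999, 2004, 2010.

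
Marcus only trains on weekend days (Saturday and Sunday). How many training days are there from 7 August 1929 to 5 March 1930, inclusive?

7 August 1929 is a Wednesday.
From 7 August 1929 to 5 March 1930 is 211 days inclusive.
211 = 7 × 30 + 1, so there are 30 full weeks plus 1 extra day.
Each full week contributes 2 weekend days (Sat, Sun): 30 × 2 = 60.
The 1 extra day is Wed — none qualify.
Total: 60 + 0 = 60.

60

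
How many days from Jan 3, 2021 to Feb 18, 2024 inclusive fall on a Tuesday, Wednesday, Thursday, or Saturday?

652

Jan 3, 2021 is a Sunday.
That's 1142 days from start to end, counting both.
1142 = 7 × 163 + 1, so there are 163 full weeks plus 1 extra day.
Each full week contributes 4 days from the set (Tue, Wed, Thu, Sat): 163 × 4 = 652.
The 1 extra day is Sunday — none qualify.
Total: 652 + 0 = 652.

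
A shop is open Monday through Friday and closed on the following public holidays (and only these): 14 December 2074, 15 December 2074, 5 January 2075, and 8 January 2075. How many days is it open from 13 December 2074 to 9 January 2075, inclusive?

13 December 2074 is a Thursday.
That's 28 days from start to end, counting both.
28 = 7 × 4, so the span is exactly 4 full weeks.
Each full week contributes 5 weekdays (Mon–Fri): 4 × 5 = 20.
Total: 20.
Holidays: 14 December 2074 (Fri); 15 December 2074 (Sat); 5 January 2075 (Sat); 8 January 2075 (Tue).
2 of the 4 holidays fall on weekdays; the rest are weekends and were already excluded.
Business days: 20 − 2 = 18.

18 working days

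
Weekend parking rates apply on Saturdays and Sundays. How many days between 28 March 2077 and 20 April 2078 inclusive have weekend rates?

111

28 March 2077 is a Sunday.
The range spans 389 days (inclusive of both endpoints).
389 = 7 × 55 + 4, so there are 55 full weeks plus 4 extra days.
Each full week contributes 2 weekend days (Sat, Sun): 55 × 2 = 110.
The 4 extra days are Sunday, Monday, Tuesday, Wednesday — 1 of them qualifies.
Total: 110 + 1 = 111.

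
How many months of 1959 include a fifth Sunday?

A month has five Sundays exactly when Sunday falls within its first (length − 28) days.
Jan: 31 days, starts Thu → 5 of Thu, Fri, Sat
Feb: 28 days, starts Sun → 5 of (none)
Mar: 31 days, starts Sun → 5 of Sun, Mon, Tue ✓
Apr: 30 days, starts Wed → 5 of Wed, Thu
May: 31 days, starts Fri → 5 of Fri, Sat, Sun ✓
Jun: 30 days, starts Mon → 5 of Mon, Tue
Jul: 31 days, starts Wed → 5 of Wed, Thu, Fri
Aug: 31 days, starts Sat → 5 of Sat, Sun, Mon ✓
Sep: 30 days, starts Tue → 5 of Tue, Wed
Oct: 31 days, starts Thu → 5 of Thu, Fri, Sat
Nov: 30 days, starts Sun → 5 of Sun, Mon ✓
Dec: 31 days, starts Tue → 5 of Tue, Wed, Thu
Months with five Sundays: Mar, May, Aug, Nov.

4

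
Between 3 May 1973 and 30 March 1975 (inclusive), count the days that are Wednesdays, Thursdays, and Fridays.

3 May 1973 is a Thursday.
The range spans 697 days (inclusive of both endpoints).
697 = 7 × 99 + 4, so there are 99 full weeks plus 4 extra days.
Each full week contributes 3 days from the set (Wed, Thu, Fri): 99 × 3 = 297.
The 4 extra days are Thursday, Friday, Saturday, Sunday — 2 of them qualify.
Total: 297 + 2 = 299.

299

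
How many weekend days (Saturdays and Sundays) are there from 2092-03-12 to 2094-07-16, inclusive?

244

2092-03-12 is a Wednesday.
That's 857 days from start to end, counting both.
857 = 7 × 122 + 3, so there are 122 full weeks plus 3 extra days.
Each full week contributes 2 weekend days (Sat, Sun): 122 × 2 = 244.
The 3 extra days are Wed, Thu, Fri — none qualify.
Total: 244 + 0 = 244.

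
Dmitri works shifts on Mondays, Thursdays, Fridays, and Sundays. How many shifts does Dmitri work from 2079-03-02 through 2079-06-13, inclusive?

60

2079-03-02 is a Thursday.
From 2079-03-02 to 2079-06-13 is 104 days inclusive.
104 = 7 × 14 + 6, so there are 14 full weeks plus 6 extra days.
Each full week contributes 4 days from the set (Mon, Thu, Fri, Sun): 14 × 4 = 56.
The 6 extra days are Thu, Fri, Sat, Sun, Mon, Tue — 4 of them qualify.
Total: 56 + 4 = 60.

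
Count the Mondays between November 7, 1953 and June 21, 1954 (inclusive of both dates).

33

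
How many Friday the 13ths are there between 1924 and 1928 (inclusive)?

Friday-the-13ths by year:
1924: Jun
1925: Feb, Mar, Nov
1926: Aug
1927: May
1928: Jan, Apr, Jul

9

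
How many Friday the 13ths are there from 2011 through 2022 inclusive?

21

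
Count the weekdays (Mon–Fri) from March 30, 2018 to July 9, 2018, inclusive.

72

March 30, 2018 is a Friday.
The range spans 102 days (inclusive of both endpoints).
102 = 7 × 14 + 4, so there are 14 full weeks plus 4 extra days.
Each full week contributes 5 weekdays (Mon–Fri): 14 × 5 = 70.
The 4 extra days are Fri, Sat, Sun, Mon — 2 of them qualify.
Total: 70 + 2 = 72.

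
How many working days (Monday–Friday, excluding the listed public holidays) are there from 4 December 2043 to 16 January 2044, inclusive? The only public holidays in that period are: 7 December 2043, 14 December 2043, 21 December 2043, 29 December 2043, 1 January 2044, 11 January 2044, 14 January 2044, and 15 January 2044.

4 December 2043 is a Friday.
That's 44 days from start to end, counting both.
44 = 7 × 6 + 2, so there are 6 full weeks plus 2 extra days.
Each full week contributes 5 weekdays (Mon–Fri): 6 × 5 = 30.
The 2 extra days are Fri, Sat — 1 of them qualifies.
Total: 30 + 1 = 31.
Holidays: 7 December 2043 (Mon); 14 December 2043 (Mon); 21 December 2043 (Mon); 29 December 2043 (Tue); 1 January 2044 (Fri); 11 January 2044 (Mon); 14 January 2044 (Thu); 15 January 2044 (Fri).
All 8 holidays fall on weekdays, so subtract 8.
Business days: 31 − 8 = 23.

23 working days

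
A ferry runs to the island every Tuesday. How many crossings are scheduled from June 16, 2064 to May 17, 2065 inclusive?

June 16, 2064 is a Monday.
The range spans 336 days (inclusive of both endpoints).
336 = 7 × 48, so the span is exactly 48 full weeks.
Each full week contributes one Tuesday: 48 so far.

48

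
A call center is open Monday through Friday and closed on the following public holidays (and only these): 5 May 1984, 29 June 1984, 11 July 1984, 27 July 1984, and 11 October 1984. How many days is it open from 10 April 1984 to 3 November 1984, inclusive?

10 April 1984 is a Tuesday.
From 10 April 1984 to 3 November 1984 is 208 days inclusive.
208 = 7 × 29 + 5, so there are 29 full weeks plus 5 extra days.
Each full week contributes 5 weekdays (Mon–Fri): 29 × 5 = 145.
The 5 extra days are Tuesday, Wednesday, Thursday, Friday, Saturday — 4 of them qualify.
Total: 145 + 4 = 149.
Holidays: 5 May 1984 (Sat); 29 June 1984 (Fri); 11 July 1984 (Wed); 27 July 1984 (Fri); 11 October 1984 (Thu).
4 of the 5 holidays fall on weekdays; the rest are weekends and were already excluded.
Business days: 149 − 4 = 145.

145 working days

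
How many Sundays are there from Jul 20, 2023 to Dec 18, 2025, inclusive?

Jul 20, 2023 is a Thursday.
That's 883 days from start to end, counting both.
883 = 7 × 126 + 1, so there are 126 full weeks plus 1 extra day.
Each full week contributes one Sunday: 126 so far.
The 1 extra day is Thu — none qualify.
Total: 126 + 0 = 126.

126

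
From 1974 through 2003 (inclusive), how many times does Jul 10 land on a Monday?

4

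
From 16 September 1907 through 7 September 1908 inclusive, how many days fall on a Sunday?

51

16 September 1907 is a Monday.
That's 358 days from start to end, counting both.
358 = 7 × 51 + 1, so there are 51 full weeks plus 1 extra day.
Each full week contributes one Sunday: 51 so far.
The 1 extra day is Monday — none qualify.
Total: 51 + 0 = 51.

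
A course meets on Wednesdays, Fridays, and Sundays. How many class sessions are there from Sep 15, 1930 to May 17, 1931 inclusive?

105

Sep 15, 1930 is a Monday.
The range spans 245 days (inclusive of both endpoints).
245 = 7 × 35, so the span is exactly 35 full weeks.
Each full week contributes 3 days from the set (Wed, Fri, Sun): 35 × 3 = 105.
Total: 105.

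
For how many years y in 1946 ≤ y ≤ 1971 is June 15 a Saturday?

Day of week of June 15 in each year:
1946: Sat ✓, 1947: Sun, 1948: Tue, 1949: Wed, 1950: Thu, 1951: Fri, 1952: Sun, 1953: Mon, 1954: Tue, 1955: Wed, 1956: Fri, 1957: Sat ✓, 1958: Sun, 1959: Mon, 1960: Wed, 1961: Thu, 1962: Fri, 1963: Sat ✓, 1964: Mon, 1965: Tue, 1966: Wed, 1967: Thu, 1968: Sat ✓, 1969: Sun, 1970: Mon, 1971: Tue
Saturdays: 1946, 1957, 1963, 1968.

4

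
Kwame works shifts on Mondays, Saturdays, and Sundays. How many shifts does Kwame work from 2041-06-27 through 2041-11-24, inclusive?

2041-06-27 is a Thursday.
The range spans 151 days (inclusive of both endpoints).
151 = 7 × 21 + 4, so there are 21 full weeks plus 4 extra days.
Each full week contributes 3 days from the set (Mon, Sat, Sun): 21 × 3 = 63.
The 4 extra days are Thu, Fri, Sat, Sun — 2 of them qualify.
Total: 63 + 2 = 65.

65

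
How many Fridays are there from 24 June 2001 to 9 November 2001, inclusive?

20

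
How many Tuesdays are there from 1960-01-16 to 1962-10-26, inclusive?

145

1960-01-16 is a Saturday.
The range spans 1015 days (inclusive of both endpoints).
1015 = 7 × 145, so the span is exactly 145 full weeks.
Each full week contributes one Tuesday: 145 so far.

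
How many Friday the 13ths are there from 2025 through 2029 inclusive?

Friday-the-13ths by year:
2025: Jun
2026: Feb, Mar, Nov
2027: Aug
2028: Oct
2029: Apr, Jul

8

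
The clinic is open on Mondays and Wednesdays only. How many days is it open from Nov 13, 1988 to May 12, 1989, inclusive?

52

Nov 13, 1988 is a Sunday.
That's 181 days from start to end, counting both.
181 = 7 × 25 + 6, so there are 25 full weeks plus 6 extra days.
Each full week contributes 2 days from the set (Mon, Wed): 25 × 2 = 50.
The 6 extra days are Sun, Mon, Tue, Wed, Thu, Fri — 2 of them qualify.
Total: 50 + 2 = 52.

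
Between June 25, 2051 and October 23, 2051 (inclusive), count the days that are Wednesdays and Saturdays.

34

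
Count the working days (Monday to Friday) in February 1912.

1912-02-01 is a Thursday.
From 1912-02-01 to 1912-02-29 is 29 days inclusive.
29 = 7 × 4 + 1, so there are 4 full weeks plus 1 extra day.
Each full week contributes 5 weekdays (Mon–Fri): 4 × 5 = 20.
The 1 extra day is Thursday — 1 of them qualifies.
Total: 20 + 1 = 21.

21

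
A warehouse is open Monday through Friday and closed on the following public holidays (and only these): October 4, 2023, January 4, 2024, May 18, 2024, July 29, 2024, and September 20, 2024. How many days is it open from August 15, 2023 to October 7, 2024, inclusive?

August 15, 2023 is a Tuesday.
The range spans 420 days (inclusive of both endpoints).
420 = 7 × 60, so the span is exactly 60 full weeks.
Each full week contributes 5 weekdays (Mon–Fri): 60 × 5 = 300.
Total: 300.
Holidays: October 4, 2023 (Wed); January 4, 2024 (Thu); May 18, 2024 (Sat); July 29, 2024 (Mon); September 20, 2024 (Fri).
4 of the 5 holidays fall on weekdays; the rest are weekends and were already excluded.
Business days: 300 − 4 = 296.

296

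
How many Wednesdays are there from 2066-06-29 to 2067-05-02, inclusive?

44 Wednesdays

2066-06-29 is a Tuesday.
The range spans 308 days (inclusive of both endpoints).
308 = 7 × 44, so the span is exactly 44 full weeks.
Each full week contributes one Wednesday: 44 so far.
Total: 44.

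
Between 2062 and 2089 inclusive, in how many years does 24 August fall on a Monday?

4

Day of week of August 24 in each year:
2062: Thu, 2063: Fri, 2064: Sun, 2065: Mon ✓, 2066: Tue, 2067: Wed, 2068: Fri, 2069: Sat, 2070: Sun, 2071: Mon ✓, 2072: Wed, 2073: Thu, 2074: Fri, 2075: Sat, 2076: Mon ✓, 2077: Tue, 2078: Wed, 2079: Thu, 2080: Sat, 2081: Sun, 2082: Mon ✓, 2083: Tue, 2084: Thu, 2085: Fri, 2086: Sat, 2087: Sun, 2088: Tue, 2089: Wed
Mondays: 2065, 2071, 2076, 2082.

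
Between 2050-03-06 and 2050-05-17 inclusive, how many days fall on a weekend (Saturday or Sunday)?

2050-03-06 is a Sunday.
From 2050-03-06 to 2050-05-17 is 73 days inclusive.
73 = 7 × 10 + 3, so there are 10 full weeks plus 3 extra days.
Each full week contributes 2 weekend days (Sat, Sun): 10 × 2 = 20.
The 3 extra days are Sun, Mon, Tue — 1 of them qualifies.
Total: 20 + 1 = 21.

21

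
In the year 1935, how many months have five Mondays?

4

A month has five Mondays exactly when Monday falls within its first (length − 28) days.
Jan: 31 days, starts Tue → 5 of Tue, Wed, Thu
Feb: 28 days, starts Fri → 5 of (none)
Mar: 31 days, starts Fri → 5 of Fri, Sat, Sun
Apr: 30 days, starts Mon → 5 of Mon, Tue ✓
May: 31 days, starts Wed → 5 of Wed, Thu, Fri
Jun: 30 days, starts Sat → 5 of Sat, Sun
Jul: 31 days, starts Mon → 5 of Mon, Tue, Wed ✓
Aug: 31 days, starts Thu → 5 of Thu, Fri, Sat
Sep: 30 days, starts Sun → 5 of Sun, Mon ✓
Oct: 31 days, starts Tue → 5 of Tue, Wed, Thu
Nov: 30 days, starts Fri → 5 of Fri, Sat
Dec: 31 days, starts Sun → 5 of Sun, Mon, Tue ✓
Months with five Mondays: Apr, Jul, Sep, Dec.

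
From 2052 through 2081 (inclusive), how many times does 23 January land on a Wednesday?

4

Day of week of January 23 in each year:
2052: Tue, 2053: Thu, 2054: Fri, 2055: Sat, 2056: Sun, 2057: Tue, 2058: Wed ✓, 2059: Thu, 2060: Fri, 2061: Sun, 2062: Mon, 2063: Tue, 2064: Wed ✓, 2065: Fri, 2066: Sat, 2067: Sun, 2068: Mon, 2069: Wed ✓, 2070: Thu, 2071: Fri, 2072: Sat, 2073: Mon, 2074: Tue, 2075: Wed ✓, 2076: Thu, 2077: Sat, 2078: Sun, 2079: Mon, 2080: Tue, 2081: Thu
Wednesdays: 2058, 2064, 2069, 2075.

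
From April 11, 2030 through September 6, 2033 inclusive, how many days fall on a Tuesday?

178 Tuesdays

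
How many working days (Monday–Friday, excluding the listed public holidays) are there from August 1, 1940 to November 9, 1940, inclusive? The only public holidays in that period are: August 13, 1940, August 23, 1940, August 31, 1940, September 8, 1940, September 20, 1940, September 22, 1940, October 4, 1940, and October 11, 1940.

67 working days

August 1, 1940 is a Thursday.
From August 1, 1940 to November 9, 1940 is 101 days inclusive.
101 = 7 × 14 + 3, so there are 14 full weeks plus 3 extra days.
Each full week contributes 5 weekdays (Mon–Fri): 14 × 5 = 70.
The 3 extra days are Thursday, Friday, Saturday — 2 of them qualify.
Total: 70 + 2 = 72.
Holidays: August 13, 1940 (Tue); August 23, 1940 (Fri); August 31, 1940 (Sat); September 8, 1940 (Sun); September 20, 1940 (Fri); September 22, 1940 (Sun); October 4, 1940 (Fri); October 11, 1940 (Fri).
5 of the 8 holidays fall on weekdays; the rest are weekends and were already excluded.
Business days: 72 − 5 = 67.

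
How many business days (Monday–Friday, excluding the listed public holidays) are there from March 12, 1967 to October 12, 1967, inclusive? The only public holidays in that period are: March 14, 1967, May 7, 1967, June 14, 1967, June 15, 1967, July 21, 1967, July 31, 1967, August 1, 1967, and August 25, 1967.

March 12, 1967 is a Sunday.
That's 215 days from start to end, counting both.
215 = 7 × 30 + 5, so there are 30 full weeks plus 5 extra days.
Each full week contributes 5 weekdays (Mon–Fri): 30 × 5 = 150.
The 5 extra days are Sunday, Monday, Tuesday, Wednesday, Thursday — 4 of them qualify.
Total: 150 + 4 = 154.
Holidays: March 14, 1967 (Tue); May 7, 1967 (Sun); June 14, 1967 (Wed); June 15, 1967 (Thu); July 21, 1967 (Fri); July 31, 1967 (Mon); August 1, 1967 (Tue); August 25, 1967 (Fri).
7 of the 8 holidays fall on weekdays; the rest are weekends and were already excluded.
Business days: 154 − 7 = 147.

147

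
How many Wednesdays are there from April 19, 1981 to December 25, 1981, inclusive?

36

April 19, 1981 is a Sunday.
From April 19, 1981 to December 25, 1981 is 251 days inclusive.
251 = 7 × 35 + 6, so there are 35 full weeks plus 6 extra days.
Each full week contributes one Wednesday: 35 so far.
The 6 extra days are Sun, Mon, Tue, Wed, Thu, Fri — 1 of them qualifies.
Total: 35 + 1 = 36.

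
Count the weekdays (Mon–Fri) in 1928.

Jan 1, 1928 is a Sunday.
The range spans 366 days (inclusive of both endpoints).
366 = 7 × 52 + 2, so there are 52 full weeks plus 2 extra days.
Each full week contributes 5 weekdays (Mon–Fri): 52 × 5 = 260.
The 2 extra days are Sunday, Monday — 1 of them qualifies.
Total: 260 + 1 = 261.

261 weekdays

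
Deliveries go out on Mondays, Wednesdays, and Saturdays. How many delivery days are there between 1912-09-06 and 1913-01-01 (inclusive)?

51

1912-09-06 is a Friday.
From 1912-09-06 to 1913-01-01 is 118 days inclusive.
118 = 7 × 16 + 6, so there are 16 full weeks plus 6 extra days.
Each full week contributes 3 days from the set (Mon, Wed, Sat): 16 × 3 = 48.
The 6 extra days are Fri, Sat, Sun, Mon, Tue, Wed — 3 of them qualify.
Total: 48 + 3 = 51.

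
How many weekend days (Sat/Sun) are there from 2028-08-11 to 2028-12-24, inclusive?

2028-08-11 is a Friday.
The range spans 136 days (inclusive of both endpoints).
136 = 7 × 19 + 3, so there are 19 full weeks plus 3 extra days.
Each full week contributes 2 weekend days (Sat, Sun): 19 × 2 = 38.
The 3 extra days are Fri, Sat, Sun — 2 of them qualify.
Total: 38 + 2 = 40.

40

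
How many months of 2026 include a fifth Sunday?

A month has five Sundays exactly when Sunday falls within its first (length − 28) days.
Jan: 31 days, starts Thu → 5 of Thu, Fri, Sat
Feb: 28 days, starts Sun → 5 of (none)
Mar: 31 days, starts Sun → 5 of Sun, Mon, Tue ✓
Apr: 30 days, starts Wed → 5 of Wed, Thu
May: 31 days, starts Fri → 5 of Fri, Sat, Sun ✓
Jun: 30 days, starts Mon → 5 of Mon, Tue
Jul: 31 days, starts Wed → 5 of Wed, Thu, Fri
Aug: 31 days, starts Sat → 5 of Sat, Sun, Mon ✓
Sep: 30 days, starts Tue → 5 of Tue, Wed
Oct: 31 days, starts Thu → 5 of Thu, Fri, Sat
Nov: 30 days, starts Sun → 5 of Sun, Mon ✓
Dec: 31 days, starts Tue → 5 of Tue, Wed, Thu
Months with five Sundays: Mar, May, Aug, Nov.

4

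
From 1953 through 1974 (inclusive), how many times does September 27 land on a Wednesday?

3

Day of week of September 27 in each year:
1953: Sun, 1954: Mon, 1955: Tue, 1956: Thu, 1957: Fri, 1958: Sat, 1959: Sun, 1960: Tue, 1961: Wed ✓, 1962: Thu, 1963: Fri, 1964: Sun, 1965: Mon, 1966: Tue, 1967: Wed ✓, 1968: Fri, 1969: Sat, 1970: Sun, 1971: Mon, 1972: Wed ✓, 1973: Thu, 1974: Fri
Wednesdays: 1961, 1967, 1972.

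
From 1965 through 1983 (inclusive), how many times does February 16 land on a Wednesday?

Day of week of February 16 in each year:
1965: Tue, 1966: Wed ✓, 1967: Thu, 1968: Fri, 1969: Sun, 1970: Mon, 1971: Tue, 1972: Wed ✓, 1973: Fri, 1974: Sat, 1975: Sun, 1976: Mon, 1977: Wed ✓, 1978: Thu, 1979: Fri, 1980: Sat, 1981: Mon, 1982: Tue, 1983: Wed ✓
Wednesdays: 1966, 1972, 1977, 1983.

4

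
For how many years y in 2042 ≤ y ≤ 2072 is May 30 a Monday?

5

Day of week of May 30 in each year:
2042: Fri, 2043: Sat, 2044: Mon ✓, 2045: Tue, 2046: Wed, 2047: Thu, 2048: Sat, 2049: Sun, 2050: Mon ✓, 2051: Tue, 2052: Thu, 2053: Fri, 2054: Sat, 2055: Sun, 2056: Tue, 2057: Wed, 2058: Thu, 2059: Fri, 2060: Sun, 2061: Mon ✓, 2062: Tue, 2063: Wed, 2064: Fri, 2065: Sat, 2066: Sun, 2067: Mon ✓, 2068: Wed, 2069: Thu, 2070: Fri, 2071: Sat, 2072: Mon ✓
Mondays: 2044, 2050, 2061, 2067, 2072.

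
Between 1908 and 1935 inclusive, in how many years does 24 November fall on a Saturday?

4

Day of week of November 24 in each year:
1908: Tue, 1909: Wed, 1910: Thu, 1911: Fri, 1912: Sun, 1913: Mon, 1914: Tue, 1915: Wed, 1916: Fri, 1917: Sat ✓, 1918: Sun, 1919: Mon, 1920: Wed, 1921: Thu, 1922: Fri, 1923: Sat ✓, 1924: Mon, 1925: Tue, 1926: Wed, 1927: Thu, 1928: Sat ✓, 1929: Sun, 1930: Mon, 1931: Tue, 1932: Thu, 1933: Fri, 1934: Sat ✓, 1935: Sun
Saturdays: 1917, 1923, 1928, 1934.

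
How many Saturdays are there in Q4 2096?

October 1, 2096 is a Monday.
From October 1, 2096 to December 31, 2096 is 92 days inclusive.
92 = 7 × 13 + 1, so there are 13 full weeks plus 1 extra day.
Each full week contributes one Saturday: 13 so far.
The 1 extra day is Mon — none qualify.
Total: 13 + 0 = 13.

13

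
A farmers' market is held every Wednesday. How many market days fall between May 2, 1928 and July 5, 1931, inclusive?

166 Wednesdays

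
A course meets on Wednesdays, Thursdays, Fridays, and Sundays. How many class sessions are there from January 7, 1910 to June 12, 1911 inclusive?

January 7, 1910 is a Friday.
From January 7, 1910 to June 12, 1911 is 522 days inclusive.
522 = 7 × 74 + 4, so there are 74 full weeks plus 4 extra days.
Each full week contributes 4 days from the set (Wed, Thu, Fri, Sun): 74 × 4 = 296.
The 4 extra days are Fri, Sat, Sun, Mon — 2 of them qualify.
Total: 296 + 2 = 298.

298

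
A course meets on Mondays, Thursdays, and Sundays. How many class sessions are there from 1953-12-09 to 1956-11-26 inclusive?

465

1953-12-09 is a Wednesday.
The range spans 1084 days (inclusive of both endpoints).
1084 = 7 × 154 + 6, so there are 154 full weeks plus 6 extra days.
Each full week contributes 3 days from the set (Mon, Thu, Sun): 154 × 3 = 462.
The 6 extra days are Wednesday, Thursday, Friday, Saturday, Sunday, Monday — 3 of them qualify.
Total: 462 + 3 = 465.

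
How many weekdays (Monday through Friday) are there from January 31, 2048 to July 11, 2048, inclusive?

January 31, 2048 is a Friday.
That's 163 days from start to end, counting both.
163 = 7 × 23 + 2, so there are 23 full weeks plus 2 extra days.
Each full week contributes 5 weekdays (Mon–Fri): 23 × 5 = 115.
The 2 extra days are Friday, Saturday — 1 of them qualifies.
Total: 115 + 1 = 116.

116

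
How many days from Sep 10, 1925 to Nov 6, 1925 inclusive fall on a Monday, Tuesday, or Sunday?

Sep 10, 1925 is a Thursday.
From Sep 10, 1925 to Nov 6, 1925 is 58 days inclusive.
58 = 7 × 8 + 2, so there are 8 full weeks plus 2 extra days.
Each full week contributes 3 days from the set (Mon, Tue, Sun): 8 × 3 = 24.
The 2 extra days are Thursday, Friday — none qualify.
Total: 24 + 0 = 24.

24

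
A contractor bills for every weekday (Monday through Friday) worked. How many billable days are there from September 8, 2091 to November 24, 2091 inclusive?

55 weekdays

September 8, 2091 is a Saturday.
From September 8, 2091 to November 24, 2091 is 78 days inclusive.
78 = 7 × 11 + 1, so there are 11 full weeks plus 1 extra day.
Each full week contributes 5 weekdays (Mon–Fri): 11 × 5 = 55.
The 1 extra day is Saturday — none qualify.
Total: 55 + 0 = 55.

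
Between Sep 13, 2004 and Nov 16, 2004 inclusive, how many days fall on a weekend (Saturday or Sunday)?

Sep 13, 2004 is a Monday.
The range spans 65 days (inclusive of both endpoints).
65 = 7 × 9 + 2, so there are 9 full weeks plus 2 extra days.
Each full week contributes 2 weekend days (Sat, Sun): 9 × 2 = 18.
The 2 extra days are Mon, Tue — none qualify.
Total: 18 + 0 = 18.

18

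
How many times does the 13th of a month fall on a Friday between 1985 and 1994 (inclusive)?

17

Friday-the-13ths by year:
1985: Sep, Dec
1986: Jun
1987: Feb, Mar, Nov
1988: May
1989: Jan, Oct
1990: Apr, Jul
1991: Sep, Dec
1992: Mar, Nov
1993: Aug
1994: May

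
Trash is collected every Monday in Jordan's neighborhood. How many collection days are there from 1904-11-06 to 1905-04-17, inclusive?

1904-11-06 is a Sunday.
The range spans 163 days (inclusive of both endpoints).
163 = 7 × 23 + 2, so there are 23 full weeks plus 2 extra days.
Each full week contributes one Monday: 23 so far.
The 2 extra days are Sunday, Monday — 1 of them qualifies.
Total: 23 + 1 = 24.

24 Mondays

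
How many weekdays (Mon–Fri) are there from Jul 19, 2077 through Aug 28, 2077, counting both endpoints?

30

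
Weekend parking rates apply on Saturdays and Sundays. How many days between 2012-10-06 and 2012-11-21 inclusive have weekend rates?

2012-10-06 is a Saturday.
That's 47 days from start to end, counting both.
47 = 7 × 6 + 5, so there are 6 full weeks plus 5 extra days.
Each full week contributes 2 weekend days (Sat, Sun): 6 × 2 = 12.
The 5 extra days are Sat, Sun, Mon, Tue, Wed — 2 of them qualify.
Total: 12 + 2 = 14.

14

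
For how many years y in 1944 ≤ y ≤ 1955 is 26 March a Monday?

2

Day of week of March 26 in each year:
1944: Sun, 1945: Mon ✓, 1946: Tue, 1947: Wed, 1948: Fri, 1949: Sat, 1950: Sun, 1951: Mon ✓, 1952: Wed, 1953: Thu, 1954: Fri, 1955: Sat
Mondays: 1945, 1951.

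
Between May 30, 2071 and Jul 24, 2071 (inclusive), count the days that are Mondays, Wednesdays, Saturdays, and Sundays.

May 30, 2071 is a Saturday.
The range spans 56 days (inclusive of both endpoints).
56 = 7 × 8, so the span is exactly 8 full weeks.
Each full week contributes 4 days from the set (Mon, Wed, Sat, Sun): 8 × 4 = 32.
Total: 32.

32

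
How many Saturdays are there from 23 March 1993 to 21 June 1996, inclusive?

23 March 1993 is a Tuesday.
That's 1187 days from start to end, counting both.
1187 = 7 × 169 + 4, so there are 169 full weeks plus 4 extra days.
Each full week contributes one Saturday: 169 so far.
The 4 extra days are Tue, Wed, Thu, Fri — none qualify.
Total: 169 + 0 = 169.

169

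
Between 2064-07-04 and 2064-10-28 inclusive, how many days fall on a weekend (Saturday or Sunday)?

2064-07-04 is a Friday.
That's 117 days from start to end, counting both.
117 = 7 × 16 + 5, so there are 16 full weeks plus 5 extra days.
Each full week contributes 2 weekend days (Sat, Sun): 16 × 2 = 32.
The 5 extra days are Fri, Sat, Sun, Mon, Tue — 2 of them qualify.
Total: 32 + 2 = 34.

34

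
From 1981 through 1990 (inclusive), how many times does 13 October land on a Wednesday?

Day of week of October 13 in each year:
1981: Tue, 1982: Wed ✓, 1983: Thu, 1984: Sat, 1985: Sun, 1986: Mon, 1987: Tue, 1988: Thu, 1989: Fri, 1990: Sat
Wednesdays: 1982.

1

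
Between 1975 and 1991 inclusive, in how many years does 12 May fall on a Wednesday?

Day of week of May 12 in each year:
1975: Mon, 1976: Wed ✓, 1977: Thu, 1978: Fri, 1979: Sat, 1980: Mon, 1981: Tue, 1982: Wed ✓, 1983: Thu, 1984: Sat, 1985: Sun, 1986: Mon, 1987: Tue, 1988: Thu, 1989: Fri, 1990: Sat, 1991: Sun
Wednesdays: 1976, 1982.

2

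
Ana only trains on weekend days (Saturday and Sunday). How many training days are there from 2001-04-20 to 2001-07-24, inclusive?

2001-04-20 is a Friday.
From 2001-04-20 to 2001-07-24 is 96 days inclusive.
96 = 7 × 13 + 5, so there are 13 full weeks plus 5 extra days.
Each full week contributes 2 weekend days (Sat, Sun): 13 × 2 = 26.
The 5 extra days are Fri, Sat, Sun, Mon, Tue — 2 of them qualify.
Total: 26 + 2 = 28.

28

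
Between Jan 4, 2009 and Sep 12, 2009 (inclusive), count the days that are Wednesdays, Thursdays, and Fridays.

Jan 4, 2009 is a Sunday.
That's 252 days from start to end, counting both.
252 = 7 × 36, so the span is exactly 36 full weeks.
Each full week contributes 3 days from the set (Wed, Thu, Fri): 36 × 3 = 108.
Total: 108.

108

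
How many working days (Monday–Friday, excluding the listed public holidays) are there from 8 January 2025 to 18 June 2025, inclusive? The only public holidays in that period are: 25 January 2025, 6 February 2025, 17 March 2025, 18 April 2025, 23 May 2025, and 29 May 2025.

111

8 January 2025 is a Wednesday.
That's 162 days from start to end, counting both.
162 = 7 × 23 + 1, so there are 23 full weeks plus 1 extra day.
Each full week contributes 5 weekdays (Mon–Fri): 23 × 5 = 115.
The 1 extra day is Wednesday — 1 of them qualifies.
Total: 115 + 1 = 116.
Holidays: 25 January 2025 (Sat); 6 February 2025 (Thu); 17 March 2025 (Mon); 18 April 2025 (Fri); 23 May 2025 (Fri); 29 May 2025 (Thu).
5 of the 6 holidays fall on weekdays; the rest are weekends and were already excluded.
Business days: 116 − 5 = 111.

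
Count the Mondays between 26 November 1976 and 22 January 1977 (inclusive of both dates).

8

26 November 1976 is a Friday.
That's 58 days from start to end, counting both.
58 = 7 × 8 + 2, so there are 8 full weeks plus 2 extra days.
Each full week contributes one Monday: 8 so far.
The 2 extra days are Fri, Sat — none qualify.
Total: 8 + 0 = 8.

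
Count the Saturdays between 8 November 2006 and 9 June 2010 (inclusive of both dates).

8 November 2006 is a Wednesday.
That's 1310 days from start to end, counting both.
1310 = 7 × 187 + 1, so there are 187 full weeks plus 1 extra day.
Each full week contributes one Saturday: 187 so far.
The 1 extra day is Wednesday — none qualify.
Total: 187 + 0 = 187.

187 Saturdays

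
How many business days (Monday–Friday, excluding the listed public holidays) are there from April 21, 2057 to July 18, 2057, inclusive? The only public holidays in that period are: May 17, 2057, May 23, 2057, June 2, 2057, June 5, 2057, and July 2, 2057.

April 21, 2057 is a Saturday.
From April 21, 2057 to July 18, 2057 is 89 days inclusive.
89 = 7 × 12 + 5, so there are 12 full weeks plus 5 extra days.
Each full week contributes 5 weekdays (Mon–Fri): 12 × 5 = 60.
The 5 extra days are Sat, Sun, Mon, Tue, Wed — 3 of them qualify.
Total: 60 + 3 = 63.
Holidays: May 17, 2057 (Thu); May 23, 2057 (Wed); June 2, 2057 (Sat); June 5, 2057 (Tue); July 2, 2057 (Mon).
4 of the 5 holidays fall on weekdays; the rest are weekends and were already excluded.
Business days: 63 − 4 = 59.

59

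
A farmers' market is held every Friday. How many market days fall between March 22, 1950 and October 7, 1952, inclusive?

133 Fridays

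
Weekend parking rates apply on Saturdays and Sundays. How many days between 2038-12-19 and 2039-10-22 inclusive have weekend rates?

88

2038-12-19 is a Sunday.
That's 308 days from start to end, counting both.
308 = 7 × 44, so the span is exactly 44 full weeks.
Each full week contributes 2 weekend days (Sat, Sun): 44 × 2 = 88.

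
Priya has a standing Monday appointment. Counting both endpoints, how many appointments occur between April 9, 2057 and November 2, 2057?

30 Mondays

April 9, 2057 is a Monday.
From April 9, 2057 to November 2, 2057 is 208 days inclusive.
208 = 7 × 29 + 5, so there are 29 full weeks plus 5 extra days.
Each full week contributes one Monday: 29 so far.
The 5 extra days are Mon, Tue, Wed, Thu, Fri — 1 of them qualifies.
Total: 29 + 1 = 30.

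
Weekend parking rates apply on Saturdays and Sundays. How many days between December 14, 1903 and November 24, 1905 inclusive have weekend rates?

202

December 14, 1903 is a Monday.
That's 712 days from start to end, counting both.
712 = 7 × 101 + 5, so there are 101 full weeks plus 5 extra days.
Each full week contributes 2 weekend days (Sat, Sun): 101 × 2 = 202.
The 5 extra days are Monday, Tuesday, Wednesday, Thursday, Friday — none qualify.
Total: 202 + 0 = 202.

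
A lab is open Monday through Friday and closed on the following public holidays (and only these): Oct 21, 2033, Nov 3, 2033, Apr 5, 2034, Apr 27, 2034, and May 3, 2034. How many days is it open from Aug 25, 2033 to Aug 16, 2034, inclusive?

Aug 25, 2033 is a Thursday.
That's 357 days from start to end, counting both.
357 = 7 × 51, so the span is exactly 51 full weeks.
Each full week contributes 5 weekdays (Mon–Fri): 51 × 5 = 255.
Holidays: Oct 21, 2033 (Fri); Nov 3, 2033 (Thu); Apr 5, 2034 (Wed); Apr 27, 2034 (Thu); May 3, 2034 (Wed).
All 5 holidays fall on weekdays, so subtract 5.
Business days: 255 − 5 = 250.

250 working days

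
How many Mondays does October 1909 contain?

1 October 1909 is a Friday.
The range spans 31 days (inclusive of both endpoints).
31 = 7 × 4 + 3, so there are 4 full weeks plus 3 extra days.
Each full week contributes one Monday: 4 so far.
The 3 extra days are Fri, Sat, Sun — none qualify.
Total: 4 + 0 = 4.

4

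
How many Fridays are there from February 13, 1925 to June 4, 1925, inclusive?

16 Fridays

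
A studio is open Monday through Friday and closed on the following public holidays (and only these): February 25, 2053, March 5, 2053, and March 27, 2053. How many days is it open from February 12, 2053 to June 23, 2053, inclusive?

91 working days

February 12, 2053 is a Wednesday.
From February 12, 2053 to June 23, 2053 is 132 days inclusive.
132 = 7 × 18 + 6, so there are 18 full weeks plus 6 extra days.
Each full week contributes 5 weekdays (Mon–Fri): 18 × 5 = 90.
The 6 extra days are Wed, Thu, Fri, Sat, Sun, Mon — 4 of them qualify.
Total: 90 + 4 = 94.
Holidays: February 25, 2053 (Tue); March 5, 2053 (Wed); March 27, 2053 (Thu).
All 3 holidays fall on weekdays, so subtract 3.
Business days: 94 − 3 = 91.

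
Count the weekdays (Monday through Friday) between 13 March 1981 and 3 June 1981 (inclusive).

59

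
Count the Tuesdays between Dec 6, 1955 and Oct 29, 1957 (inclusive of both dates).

100 Tuesdays

Dec 6, 1955 is a Tuesday.
That's 694 days from start to end, counting both.
694 = 7 × 99 + 1, so there are 99 full weeks plus 1 extra day.
Each full week contributes one Tuesday: 99 so far.
The 1 extra day is Tuesday — 1 of them qualifies.
Total: 99 + 1 = 100.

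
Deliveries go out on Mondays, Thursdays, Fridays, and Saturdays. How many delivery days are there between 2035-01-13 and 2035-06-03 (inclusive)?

81

2035-01-13 is a Saturday.
That's 142 days from start to end, counting both.
142 = 7 × 20 + 2, so there are 20 full weeks plus 2 extra days.
Each full week contributes 4 days from the set (Mon, Thu, Fri, Sat): 20 × 4 = 80.
The 2 extra days are Sat, Sun — 1 of them qualifies.
Total: 80 + 1 = 81.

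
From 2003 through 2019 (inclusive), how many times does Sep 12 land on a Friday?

Day of week of September 12 in each year:
2003: Fri ✓, 2004: Sun, 2005: Mon, 2006: Tue, 2007: Wed, 2008: Fri ✓, 2009: Sat, 2010: Sun, 2011: Mon, 2012: Wed, 2013: Thu, 2014: Fri ✓, 2015: Sat, 2016: Mon, 2017: Tue, 2018: Wed, 2019: Thu
Fridays: 2003, 2008, 2014.

3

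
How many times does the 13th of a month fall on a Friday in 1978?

The 13th falls on a Friday when the month's 13th has weekday Fri.
Jan 13 is Fri ✓; Feb 13 is Mon; Mar 13 is Mon; Apr 13 is Thu; May 13 is Sat; Jun 13 is Tue; Jul 13 is Thu; Aug 13 is Sun; Sep 13 is Wed; Oct 13 is Fri ✓; Nov 13 is Mon; Dec 13 is Wed.
Friday the 13ths: Jan, Oct.

2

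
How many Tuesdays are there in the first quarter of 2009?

2009-01-01 is a Thursday.
The range spans 90 days (inclusive of both endpoints).
90 = 7 × 12 + 6, so there are 12 full weeks plus 6 extra days.
Each full week contributes one Tuesday: 12 so far.
The 6 extra days are Thursday, Friday, Saturday, Sunday, Monday, Tuesday — 1 of them qualifies.
Total: 12 + 1 = 13.

13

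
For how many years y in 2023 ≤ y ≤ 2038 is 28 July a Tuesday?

Day of week of July 28 in each year:
2023: Fri, 2024: Sun, 2025: Mon, 2026: Tue ✓, 2027: Wed, 2028: Fri, 2029: Sat, 2030: Sun, 2031: Mon, 2032: Wed, 2033: Thu, 2034: Fri, 2035: Sat, 2036: Mon, 2037: Tue ✓, 2038: Wed
Tuesdays: 2026, 2037.

2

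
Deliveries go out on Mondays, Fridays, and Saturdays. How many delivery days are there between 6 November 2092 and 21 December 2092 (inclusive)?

20

6 November 2092 is a Thursday.
The range spans 46 days (inclusive of both endpoints).
46 = 7 × 6 + 4, so there are 6 full weeks plus 4 extra days.
Each full week contributes 3 days from the set (Mon, Fri, Sat): 6 × 3 = 18.
The 4 extra days are Thursday, Friday, Saturday, Sunday — 2 of them qualify.
Total: 18 + 2 = 20.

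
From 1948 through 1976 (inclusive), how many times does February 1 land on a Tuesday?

Day of week of February 1 in each year:
1948: Sun, 1949: Tue ✓, 1950: Wed, 1951: Thu, 1952: Fri, 1953: Sun, 1954: Mon, 1955: Tue ✓, 1956: Wed, 1957: Fri, 1958: Sat, 1959: Sun, 1960: Mon, 1961: Wed, 1962: Thu, 1963: Fri, 1964: Sat, 1965: Mon, 1966: Tue ✓, 1967: Wed, 1968: Thu, 1969: Sat, 1970: Sun, 1971: Mon, 1972: Tue ✓, 1973: Thu, 1974: Fri, 1975: Sat, 1976: Sun
Tuesdays: 1949, 1955, 1966, 1972.

4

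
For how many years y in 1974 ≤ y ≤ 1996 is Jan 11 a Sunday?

Day of week of January 11 in each year:
1974: Fri, 1975: Sat, 1976: Sun ✓, 1977: Tue, 1978: Wed, 1979: Thu, 1980: Fri, 1981: Sun ✓, 1982: Mon, 1983: Tue, 1984: Wed, 1985: Fri, 1986: Sat, 1987: Sun ✓, 1988: Mon, 1989: Wed, 1990: Thu, 1991: Fri, 1992: Sat, 1993: Mon, 1994: Tue, 1995: Wed, 1996: Thu
Sundays: 1976, 1981, 1987.

3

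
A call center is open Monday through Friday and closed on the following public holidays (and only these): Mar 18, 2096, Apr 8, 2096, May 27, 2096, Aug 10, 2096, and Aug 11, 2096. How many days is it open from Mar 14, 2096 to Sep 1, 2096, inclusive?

Mar 14, 2096 is a Wednesday.
That's 172 days from start to end, counting both.
172 = 7 × 24 + 4, so there are 24 full weeks plus 4 extra days.
Each full week contributes 5 weekdays (Mon–Fri): 24 × 5 = 120.
The 4 extra days are Wednesday, Thursday, Friday, Saturday — 3 of them qualify.
Total: 120 + 3 = 123.
Holidays: Mar 18, 2096 (Sun); Apr 8, 2096 (Sun); May 27, 2096 (Sun); Aug 10, 2096 (Fri); Aug 11, 2096 (Sat).
1 of the 5 holidays fall on weekdays; the rest are weekends and were already excluded.
Business days: 123 − 1 = 122.

122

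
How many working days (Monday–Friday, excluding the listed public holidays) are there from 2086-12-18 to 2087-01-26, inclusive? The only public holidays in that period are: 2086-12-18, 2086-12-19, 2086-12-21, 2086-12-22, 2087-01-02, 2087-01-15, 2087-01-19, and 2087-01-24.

2086-12-18 is a Wednesday.
From 2086-12-18 to 2087-01-26 is 40 days inclusive.
40 = 7 × 5 + 5, so there are 5 full weeks plus 5 extra days.
Each full week contributes 5 weekdays (Mon–Fri): 5 × 5 = 25.
The 5 extra days are Wed, Thu, Fri, Sat, Sun — 3 of them qualify.
Total: 25 + 3 = 28.
Holidays: 2086-12-18 (Wed); 2086-12-19 (Thu); 2086-12-21 (Sat); 2086-12-22 (Sun); 2087-01-02 (Thu); 2087-01-15 (Wed); 2087-01-19 (Sun); 2087-01-24 (Fri).
5 of the 8 holidays fall on weekdays; the rest are weekends and were already excluded.
Business days: 28 − 5 = 23.

23 working days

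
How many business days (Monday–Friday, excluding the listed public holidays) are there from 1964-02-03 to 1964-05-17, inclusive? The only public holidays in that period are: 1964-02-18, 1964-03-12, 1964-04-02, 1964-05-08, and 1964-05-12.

70

1964-02-03 is a Monday.
That's 105 days from start to end, counting both.
105 = 7 × 15, so the span is exactly 15 full weeks.
Each full week contributes 5 weekdays (Mon–Fri): 15 × 5 = 75.
Total: 75.
Holidays: 1964-02-18 (Tue); 1964-03-12 (Thu); 1964-04-02 (Thu); 1964-05-08 (Fri); 1964-05-12 (Tue).
All 5 holidays fall on weekdays, so subtract 5.
Business days: 75 − 5 = 70.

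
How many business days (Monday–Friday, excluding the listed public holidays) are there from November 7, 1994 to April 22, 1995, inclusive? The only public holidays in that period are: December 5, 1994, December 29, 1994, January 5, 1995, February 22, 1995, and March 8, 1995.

November 7, 1994 is a Monday.
From November 7, 1994 to April 22, 1995 is 167 days inclusive.
167 = 7 × 23 + 6, so there are 23 full weeks plus 6 extra days.
Each full week contributes 5 weekdays (Mon–Fri): 23 × 5 = 115.
The 6 extra days are Mon, Tue, Wed, Thu, Fri, Sat — 5 of them qualify.
Total: 115 + 5 = 120.
Holidays: December 5, 1994 (Mon); December 29, 1994 (Thu); January 5, 1995 (Thu); February 22, 1995 (Wed); March 8, 1995 (Wed).
All 5 holidays fall on weekdays, so subtract 5.
Business days: 120 − 5 = 115.

115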